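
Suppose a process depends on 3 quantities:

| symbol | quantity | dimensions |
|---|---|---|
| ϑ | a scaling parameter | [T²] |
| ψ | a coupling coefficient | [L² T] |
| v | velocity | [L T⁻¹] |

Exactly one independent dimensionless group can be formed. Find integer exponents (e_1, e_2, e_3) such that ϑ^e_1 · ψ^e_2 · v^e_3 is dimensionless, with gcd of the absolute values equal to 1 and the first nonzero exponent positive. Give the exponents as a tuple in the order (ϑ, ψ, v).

(3, -2, 4)

L: e_1·(0) + e_2·(2) + e_3·(1) = 0
T: e_1·(2) + e_2·(1) + e_3·(-1) = 0
Solving this homogeneous linear system for the smallest-integer solution (first nonzero entry positive) gives (3, -2, 4).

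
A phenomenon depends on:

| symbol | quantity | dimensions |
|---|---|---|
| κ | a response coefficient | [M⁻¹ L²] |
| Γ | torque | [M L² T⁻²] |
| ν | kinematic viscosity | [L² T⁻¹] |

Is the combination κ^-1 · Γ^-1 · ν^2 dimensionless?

yes

Sum the exponent of each base dimension across the product:
  M: −[κ]_M − [Γ]_M + 2·[ν]_M = −(-1) − (1) + 2·(0) = 0
  L: −[κ]_L − [Γ]_L + 2·[ν]_L = −(2) − (2) + 2·(2) = 0
  T: −[κ]_T − [Γ]_T + 2·[ν]_T = −(0) − (-2) + 2·(-1) = 0
  Θ: −[κ]_Θ − [Γ]_Θ + 2·[ν]_Θ = −(0) − (0) + 2·(0) = 0
All base exponents vanish — dimensionless.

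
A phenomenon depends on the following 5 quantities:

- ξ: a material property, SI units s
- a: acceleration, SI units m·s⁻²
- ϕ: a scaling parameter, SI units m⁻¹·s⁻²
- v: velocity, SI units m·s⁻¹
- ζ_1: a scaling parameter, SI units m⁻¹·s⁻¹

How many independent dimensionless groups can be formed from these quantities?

There are 5 variables and 2 base dimensions (L, T).
The dimension matrix has rank 2.
Independent dimensionless groups: 5 − 2 = 3.

3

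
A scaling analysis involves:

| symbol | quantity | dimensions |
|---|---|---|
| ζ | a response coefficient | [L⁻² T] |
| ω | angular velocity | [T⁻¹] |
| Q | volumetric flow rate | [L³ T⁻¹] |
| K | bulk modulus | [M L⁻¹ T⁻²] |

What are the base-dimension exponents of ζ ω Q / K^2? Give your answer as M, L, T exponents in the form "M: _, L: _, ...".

Collect each base-dimension exponent across the product:
  M: (0) + (0) + (0) − 2·(1) = -2
  L: (-2) + (0) + (3) − 2·(-1) = 3
  T: (1) + (-1) + (-1) − 2·(-2) = 3
So the dimensions are [M⁻² L³ T³].

M: -2, L: 3, T: 3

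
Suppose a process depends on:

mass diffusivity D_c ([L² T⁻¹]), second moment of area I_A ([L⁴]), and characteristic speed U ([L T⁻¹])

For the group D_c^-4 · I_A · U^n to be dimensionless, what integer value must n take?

Balance the L exponent: (1)·n from U, plus −4·(2) + (4) = -4 from the rest, must sum to zero.
n − 4 = 0, so n = 4.

4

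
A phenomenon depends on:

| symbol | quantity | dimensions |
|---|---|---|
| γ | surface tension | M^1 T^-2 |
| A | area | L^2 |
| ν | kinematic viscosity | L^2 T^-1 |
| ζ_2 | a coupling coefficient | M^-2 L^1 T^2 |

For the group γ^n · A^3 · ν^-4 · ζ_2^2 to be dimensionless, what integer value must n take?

4

Balance the M exponent: (1)·n from γ, plus 3·(0) − 4·(0) + 2·(-2) = -4 from the rest, must sum to zero.
n − 4 = 0, so n = 4.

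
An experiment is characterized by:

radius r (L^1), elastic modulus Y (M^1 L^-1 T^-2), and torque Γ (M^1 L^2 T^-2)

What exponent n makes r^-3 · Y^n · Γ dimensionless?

Balance the M exponent: (1)·n from Y, plus −3·(0) + (1) = 1 from the rest, must sum to zero.
n + 1 = 0, so n = -1.

-1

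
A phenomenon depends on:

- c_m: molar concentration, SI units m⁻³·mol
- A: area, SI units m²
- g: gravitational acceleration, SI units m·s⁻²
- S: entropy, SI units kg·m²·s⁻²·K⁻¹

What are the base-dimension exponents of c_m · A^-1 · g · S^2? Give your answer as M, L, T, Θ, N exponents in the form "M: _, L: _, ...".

Collect each base-dimension exponent across the product:
  M: (0) − (0) + (0) + 2·(1) = 2
  L: (-3) − (2) + (1) + 2·(2) = 0
  T: (0) − (0) + (-2) + 2·(-2) = -6
  Θ: (0) − (0) + (0) + 2·(-1) = -2
  N: (1) − (0) + (0) + 2·(0) = 1
So the dimensions are [M² T⁻⁶ Θ⁻² N].

M: 2, L: 0, T: -6, Θ: -2, N: 1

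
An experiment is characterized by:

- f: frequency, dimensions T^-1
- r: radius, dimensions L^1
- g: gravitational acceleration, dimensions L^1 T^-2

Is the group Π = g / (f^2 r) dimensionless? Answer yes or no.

Sum the exponent of each base dimension across the product:
  M: −2·[f]_M − [r]_M + [g]_M = −2·(0) − (0) + (0) = 0
  L: −2·[f]_L − [r]_L + [g]_L = −2·(0) − (1) + (1) = 0
  T: −2·[f]_T − [r]_T + [g]_T = −2·(-1) − (0) + (-2) = 0
All base exponents vanish — dimensionless.

yes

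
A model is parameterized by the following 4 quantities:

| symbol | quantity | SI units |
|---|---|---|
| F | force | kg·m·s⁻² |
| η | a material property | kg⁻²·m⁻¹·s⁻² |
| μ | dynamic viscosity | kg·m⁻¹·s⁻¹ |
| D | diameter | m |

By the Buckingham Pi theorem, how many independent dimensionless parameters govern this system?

There are 4 variables and 3 base dimensions (M, L, T).
The dimension matrix has rank 3.
Independent dimensionless groups: 4 − 3 = 1.

1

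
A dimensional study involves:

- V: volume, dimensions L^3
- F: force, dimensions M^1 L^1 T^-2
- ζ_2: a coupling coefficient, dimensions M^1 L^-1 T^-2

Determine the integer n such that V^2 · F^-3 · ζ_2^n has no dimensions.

Balance the M exponent: (1)·n from ζ_2, plus 2·(0) − 3·(1) = -3 from the rest, must sum to zero.
n − 3 = 0, so n = 3.

3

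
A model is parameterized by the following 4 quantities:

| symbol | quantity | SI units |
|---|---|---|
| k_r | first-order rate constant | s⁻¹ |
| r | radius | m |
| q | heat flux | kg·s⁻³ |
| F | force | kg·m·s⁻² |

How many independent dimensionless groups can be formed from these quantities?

1

There are 4 variables and 3 base dimensions (M, L, T).
The dimension matrix has rank 3.
Independent dimensionless groups: 4 − 3 = 1.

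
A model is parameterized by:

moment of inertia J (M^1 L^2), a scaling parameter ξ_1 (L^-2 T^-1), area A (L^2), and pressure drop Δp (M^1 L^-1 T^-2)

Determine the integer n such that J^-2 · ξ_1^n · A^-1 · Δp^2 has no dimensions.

Balance the L exponent: (-2)·n from ξ_1, plus −2·(2) − (2) + 2·(-1) = -8 from the rest, must sum to zero.
-2n − 8 = 0, so n = -4.

-4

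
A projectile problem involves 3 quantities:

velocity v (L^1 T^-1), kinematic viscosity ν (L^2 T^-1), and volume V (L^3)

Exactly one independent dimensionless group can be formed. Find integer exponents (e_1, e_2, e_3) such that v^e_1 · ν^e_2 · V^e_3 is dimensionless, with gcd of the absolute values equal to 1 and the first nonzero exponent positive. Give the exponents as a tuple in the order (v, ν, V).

(3, -3, 1)

L: e_1·(1) + e_2·(2) + e_3·(3) = 0
T: e_1·(-1) + e_2·(-1) + e_3·(0) = 0
Solving this homogeneous linear system for the smallest-integer solution (first nonzero entry positive) gives (3, -3, 1).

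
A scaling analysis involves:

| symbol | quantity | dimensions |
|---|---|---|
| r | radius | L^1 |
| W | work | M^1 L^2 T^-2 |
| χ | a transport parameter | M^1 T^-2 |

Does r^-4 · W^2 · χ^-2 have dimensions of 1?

yes

Sum the exponent of each base dimension across the product:
  M: −4·[r]_M + 2·[W]_M − 2·[χ]_M = −4·(0) + 2·(1) − 2·(1) = 0
  L: −4·[r]_L + 2·[W]_L − 2·[χ]_L = −4·(1) + 2·(2) − 2·(0) = 0
  T: −4·[r]_T + 2·[W]_T − 2·[χ]_T = −4·(0) + 2·(-2) − 2·(-2) = 0
All base exponents vanish — dimensionless.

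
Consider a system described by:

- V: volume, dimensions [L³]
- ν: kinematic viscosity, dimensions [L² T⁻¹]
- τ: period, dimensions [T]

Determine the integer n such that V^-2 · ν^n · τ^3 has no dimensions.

3

Balance the L exponent: (2)·n from ν, plus −2·(3) + 3·(0) = -6 from the rest, must sum to zero.
2n − 6 = 0, so n = 3.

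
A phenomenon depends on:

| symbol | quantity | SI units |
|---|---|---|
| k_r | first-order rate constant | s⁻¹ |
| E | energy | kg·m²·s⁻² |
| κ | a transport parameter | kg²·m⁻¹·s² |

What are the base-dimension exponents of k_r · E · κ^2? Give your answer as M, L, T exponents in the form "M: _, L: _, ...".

Collect each base-dimension exponent across the product:
  M: (0) + (1) + 2·(2) = 5
  L: (0) + (2) + 2·(-1) = 0
  T: (-1) + (-2) + 2·(2) = 1
So the dimensions are [M⁵ T].

M: 5, L: 0, T: 1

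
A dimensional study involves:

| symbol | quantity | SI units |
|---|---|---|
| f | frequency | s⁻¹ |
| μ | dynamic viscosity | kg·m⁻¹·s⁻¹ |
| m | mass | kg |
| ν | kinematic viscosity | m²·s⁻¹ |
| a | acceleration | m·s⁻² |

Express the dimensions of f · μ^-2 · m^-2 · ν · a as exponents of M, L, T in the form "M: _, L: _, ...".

M: -4, L: 5, T: -2

Collect each base-dimension exponent across the product:
  M: (0) − 2·(1) − 2·(1) + (0) + (0) = -4
  L: (0) − 2·(-1) − 2·(0) + (2) + (1) = 5
  T: (-1) − 2·(-1) − 2·(0) + (-1) + (-2) = -2
So the dimensions are [M⁻⁴ L⁵ T⁻²].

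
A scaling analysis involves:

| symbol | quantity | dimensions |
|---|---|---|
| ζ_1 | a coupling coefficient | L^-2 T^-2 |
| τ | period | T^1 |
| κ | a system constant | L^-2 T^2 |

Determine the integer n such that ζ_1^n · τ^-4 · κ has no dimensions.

-1

Balance the L exponent: (-2)·n from ζ_1, plus −4·(0) + (-2) = -2 from the rest, must sum to zero.
-2n − 2 = 0, so n = -1.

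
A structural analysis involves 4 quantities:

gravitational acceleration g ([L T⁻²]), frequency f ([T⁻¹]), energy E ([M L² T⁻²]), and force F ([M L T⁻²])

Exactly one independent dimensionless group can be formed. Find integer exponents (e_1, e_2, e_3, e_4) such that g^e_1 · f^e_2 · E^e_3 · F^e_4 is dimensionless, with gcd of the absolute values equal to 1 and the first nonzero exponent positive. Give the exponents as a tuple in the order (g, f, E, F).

M: e_1·(0) + e_2·(0) + e_3·(1) + e_4·(1) = 0
L: e_1·(1) + e_2·(0) + e_3·(2) + e_4·(1) = 0
T: e_1·(-2) + e_2·(-1) + e_3·(-2) + e_4·(-2) = 0
Solving this homogeneous linear system for the smallest-integer solution (first nonzero entry positive) gives (1, -2, -1, 1).

(1, -2, -1, 1)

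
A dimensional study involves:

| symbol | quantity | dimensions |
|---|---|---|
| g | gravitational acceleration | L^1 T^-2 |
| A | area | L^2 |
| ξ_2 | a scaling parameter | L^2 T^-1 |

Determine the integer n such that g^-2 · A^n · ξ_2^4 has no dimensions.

-3

Balance the L exponent: (2)·n from A, plus −2·(1) + 4·(2) = 6 from the rest, must sum to zero.
2n + 6 = 0, so n = -3.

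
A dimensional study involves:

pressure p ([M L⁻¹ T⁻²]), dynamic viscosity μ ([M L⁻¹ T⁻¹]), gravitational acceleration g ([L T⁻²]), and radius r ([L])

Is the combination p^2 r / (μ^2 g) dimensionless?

Sum the exponent of each base dimension across the product:
  M: 2·[p]_M − 2·[μ]_M − [g]_M + [r]_M = 2·(1) − 2·(1) − (0) + (0) = 0
  L: 2·[p]_L − 2·[μ]_L − [g]_L + [r]_L = 2·(-1) − 2·(-1) − (1) + (1) = 0
  T: 2·[p]_T − 2·[μ]_T − [g]_T + [r]_T = 2·(-2) − 2·(-1) − (-2) + (0) = 0
  I: 2·[p]_I − 2·[μ]_I − [g]_I + [r]_I = 2·(0) − 2·(0) − (0) + (0) = 0
All base exponents vanish — dimensionless.

yes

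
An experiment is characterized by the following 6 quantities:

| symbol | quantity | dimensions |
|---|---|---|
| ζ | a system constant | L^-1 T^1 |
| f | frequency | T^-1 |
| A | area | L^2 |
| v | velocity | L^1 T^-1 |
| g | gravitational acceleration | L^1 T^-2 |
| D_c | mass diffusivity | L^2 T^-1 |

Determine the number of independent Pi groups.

There are 6 variables and 2 base dimensions (L, T).
The dimension matrix has rank 2.
Independent dimensionless groups: 6 − 2 = 4.

4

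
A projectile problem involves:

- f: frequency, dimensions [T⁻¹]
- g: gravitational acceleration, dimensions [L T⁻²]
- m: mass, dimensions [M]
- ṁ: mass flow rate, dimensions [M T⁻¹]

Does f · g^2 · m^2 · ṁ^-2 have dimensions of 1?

no

Sum the exponent of each base dimension across the product:
  M: [f]_M + 2·[g]_M + 2·[m]_M − 2·[ṁ]_M = (0) + 2·(0) + 2·(1) − 2·(1) = 0
  L: [f]_L + 2·[g]_L + 2·[m]_L − 2·[ṁ]_L = (0) + 2·(1) + 2·(0) − 2·(0) = 2
  T: [f]_T + 2·[g]_T + 2·[m]_T − 2·[ṁ]_T = (-1) + 2·(-2) + 2·(0) − 2·(-1) = -3
Net dimensions [L² T⁻³] ≠ [1] — not dimensionless.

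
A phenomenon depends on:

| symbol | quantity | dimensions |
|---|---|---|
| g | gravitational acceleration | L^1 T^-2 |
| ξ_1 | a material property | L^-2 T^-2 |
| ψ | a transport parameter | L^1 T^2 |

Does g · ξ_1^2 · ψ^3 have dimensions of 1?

yes

Sum the exponent of each base dimension across the product:
  L: [g]_L + 2·[ξ_1]_L + 3·[ψ]_L = (1) + 2·(-2) + 3·(1) = 0
  T: [g]_T + 2·[ξ_1]_T + 3·[ψ]_T = (-2) + 2·(-2) + 3·(2) = 0
All base exponents vanish — dimensionless.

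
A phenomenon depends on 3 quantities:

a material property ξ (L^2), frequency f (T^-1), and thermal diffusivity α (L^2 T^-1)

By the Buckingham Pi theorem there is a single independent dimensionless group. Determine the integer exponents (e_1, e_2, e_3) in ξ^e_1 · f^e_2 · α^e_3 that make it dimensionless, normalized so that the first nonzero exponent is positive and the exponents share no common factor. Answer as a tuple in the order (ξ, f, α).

L: e_1·(2) + e_2·(0) + e_3·(2) = 0
T: e_1·(0) + e_2·(-1) + e_3·(-1) = 0
Solving this homogeneous linear system for the smallest-integer solution (first nonzero entry positive) gives (1, 1, -1).

(1, 1, -1)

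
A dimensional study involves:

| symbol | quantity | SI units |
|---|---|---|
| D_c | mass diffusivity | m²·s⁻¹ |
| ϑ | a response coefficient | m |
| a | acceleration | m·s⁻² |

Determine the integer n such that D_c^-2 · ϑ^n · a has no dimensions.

3

Balance the L exponent: (1)·n from ϑ, plus −2·(2) + (1) = -3 from the rest, must sum to zero.
n − 3 = 0, so n = 3.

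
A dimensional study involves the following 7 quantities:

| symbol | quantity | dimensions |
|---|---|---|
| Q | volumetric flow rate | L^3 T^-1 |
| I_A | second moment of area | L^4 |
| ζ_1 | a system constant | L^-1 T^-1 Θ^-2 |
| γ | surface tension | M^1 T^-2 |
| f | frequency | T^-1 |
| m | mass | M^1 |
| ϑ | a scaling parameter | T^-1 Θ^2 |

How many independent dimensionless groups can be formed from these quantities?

3

There are 7 variables and 4 base dimensions (M, L, T, Θ).
The dimension matrix has rank 4.
Independent dimensionless groups: 7 − 4 = 3.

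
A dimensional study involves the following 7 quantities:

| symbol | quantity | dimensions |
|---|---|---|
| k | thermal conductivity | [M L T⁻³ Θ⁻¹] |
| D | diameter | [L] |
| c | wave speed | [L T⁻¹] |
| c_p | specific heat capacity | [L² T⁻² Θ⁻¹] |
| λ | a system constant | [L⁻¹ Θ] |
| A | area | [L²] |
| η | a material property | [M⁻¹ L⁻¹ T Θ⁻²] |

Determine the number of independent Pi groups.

3

There are 7 variables and 4 base dimensions (M, L, T, Θ).
The dimension matrix has rank 4.
Independent dimensionless groups: 7 − 4 = 3.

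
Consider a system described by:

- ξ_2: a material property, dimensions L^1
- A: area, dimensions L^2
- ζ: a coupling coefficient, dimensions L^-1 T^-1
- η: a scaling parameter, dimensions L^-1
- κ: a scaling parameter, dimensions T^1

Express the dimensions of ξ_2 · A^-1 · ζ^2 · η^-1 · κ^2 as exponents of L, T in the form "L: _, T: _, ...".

L: -2, T: 0

Collect each base-dimension exponent across the product:
  L: (1) − (2) + 2·(-1) − (-1) + 2·(0) = -2
  T: (0) − (0) + 2·(-1) − (0) + 2·(1) = 0
So the dimensions are [L⁻²].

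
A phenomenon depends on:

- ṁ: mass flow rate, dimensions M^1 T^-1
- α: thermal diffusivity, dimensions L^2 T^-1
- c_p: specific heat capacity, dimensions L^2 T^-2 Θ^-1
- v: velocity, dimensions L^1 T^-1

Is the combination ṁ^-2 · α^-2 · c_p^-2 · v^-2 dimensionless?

Sum the exponent of each base dimension across the product:
  M: −2·[ṁ]_M − 2·[α]_M − 2·[c_p]_M − 2·[v]_M = −2·(1) − 2·(0) − 2·(0) − 2·(0) = -2
  L: −2·[ṁ]_L − 2·[α]_L − 2·[c_p]_L − 2·[v]_L = −2·(0) − 2·(2) − 2·(2) − 2·(1) = -10
  T: −2·[ṁ]_T − 2·[α]_T − 2·[c_p]_T − 2·[v]_T = −2·(-1) − 2·(-1) − 2·(-2) − 2·(-1) = 10
  Θ: −2·[ṁ]_Θ − 2·[α]_Θ − 2·[c_p]_Θ − 2·[v]_Θ = −2·(0) − 2·(0) − 2·(-1) − 2·(0) = 2
Net dimensions [M⁻² L⁻¹⁰ T¹⁰ Θ²] ≠ [1] — not dimensionless.

no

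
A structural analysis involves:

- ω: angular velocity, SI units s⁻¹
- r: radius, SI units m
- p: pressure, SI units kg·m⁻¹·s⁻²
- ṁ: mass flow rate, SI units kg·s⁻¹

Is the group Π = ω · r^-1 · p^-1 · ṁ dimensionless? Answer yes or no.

yes

Sum the exponent of each base dimension across the product:
  M: [ω]_M − [r]_M − [p]_M + [ṁ]_M = (0) − (0) − (1) + (1) = 0
  L: [ω]_L − [r]_L − [p]_L + [ṁ]_L = (0) − (1) − (-1) + (0) = 0
  T: [ω]_T − [r]_T − [p]_T + [ṁ]_T = (-1) − (0) − (-2) + (-1) = 0
All base exponents vanish — dimensionless.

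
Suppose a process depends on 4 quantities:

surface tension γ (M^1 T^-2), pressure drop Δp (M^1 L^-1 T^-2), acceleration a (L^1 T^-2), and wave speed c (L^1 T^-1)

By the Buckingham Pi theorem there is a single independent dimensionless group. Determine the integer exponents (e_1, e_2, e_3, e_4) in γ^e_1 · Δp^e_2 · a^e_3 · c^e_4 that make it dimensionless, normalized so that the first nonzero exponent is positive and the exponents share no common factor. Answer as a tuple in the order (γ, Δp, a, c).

M: e_1·(1) + e_2·(1) + e_3·(0) + e_4·(0) = 0
L: e_1·(0) + e_2·(-1) + e_3·(1) + e_4·(1) = 0
T: e_1·(-2) + e_2·(-2) + e_3·(-2) + e_4·(-1) = 0
Solving this homogeneous linear system for the smallest-integer solution (first nonzero entry positive) gives (1, -1, 1, -2).

(1, -1, 1, -2)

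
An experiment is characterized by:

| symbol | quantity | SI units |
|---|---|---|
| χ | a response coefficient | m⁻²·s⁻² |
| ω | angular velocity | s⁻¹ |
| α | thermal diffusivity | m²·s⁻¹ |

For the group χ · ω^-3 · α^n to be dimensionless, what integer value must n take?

Balance the L exponent: (2)·n from α, plus (-2) − 3·(0) = -2 from the rest, must sum to zero.
2n − 2 = 0, so n = 1.

1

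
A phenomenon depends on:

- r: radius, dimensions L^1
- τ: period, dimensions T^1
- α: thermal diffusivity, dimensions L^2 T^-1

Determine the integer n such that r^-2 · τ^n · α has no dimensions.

1

Balance the T exponent: (1)·n from τ, plus −2·(0) + (-1) = -1 from the rest, must sum to zero.
n − 1 = 0, so n = 1.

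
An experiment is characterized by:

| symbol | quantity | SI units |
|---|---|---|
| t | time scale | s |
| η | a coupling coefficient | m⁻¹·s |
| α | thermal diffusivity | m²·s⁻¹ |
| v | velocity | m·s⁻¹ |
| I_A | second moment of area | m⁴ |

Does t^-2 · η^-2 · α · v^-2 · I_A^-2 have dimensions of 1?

Sum the exponent of each base dimension across the product:
  L: −2·[t]_L − 2·[η]_L + [α]_L − 2·[v]_L − 2·[I_A]_L = −2·(0) − 2·(-1) + (2) − 2·(1) − 2·(4) = -6
  T: −2·[t]_T − 2·[η]_T + [α]_T − 2·[v]_T − 2·[I_A]_T = −2·(1) − 2·(1) + (-1) − 2·(-1) − 2·(0) = -3
Net dimensions [L⁻⁶ T⁻³] ≠ [1] — not dimensionless.

no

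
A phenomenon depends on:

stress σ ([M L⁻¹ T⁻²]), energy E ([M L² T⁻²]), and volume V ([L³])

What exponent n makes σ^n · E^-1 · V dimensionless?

Balance the M exponent: (1)·n from σ, plus −(1) + (0) = -1 from the rest, must sum to zero.
n − 1 = 0, so n = 1.

1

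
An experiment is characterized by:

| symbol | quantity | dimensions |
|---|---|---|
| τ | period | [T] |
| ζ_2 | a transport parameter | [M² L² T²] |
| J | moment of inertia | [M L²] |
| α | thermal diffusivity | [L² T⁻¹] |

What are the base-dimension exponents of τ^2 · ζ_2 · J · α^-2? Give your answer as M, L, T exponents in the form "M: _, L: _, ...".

Collect each base-dimension exponent across the product:
  M: 2·(0) + (2) + (1) − 2·(0) = 3
  L: 2·(0) + (2) + (2) − 2·(2) = 0
  T: 2·(1) + (2) + (0) − 2·(-1) = 6
So the dimensions are [M³ T⁶].

M: 3, L: 0, T: 6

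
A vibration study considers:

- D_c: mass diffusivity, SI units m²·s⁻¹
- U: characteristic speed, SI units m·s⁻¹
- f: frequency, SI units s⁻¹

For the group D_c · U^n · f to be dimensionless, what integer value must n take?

Balance the L exponent: (1)·n from U, plus (2) + (0) = 2 from the rest, must sum to zero.
n + 2 = 0, so n = -2.

-2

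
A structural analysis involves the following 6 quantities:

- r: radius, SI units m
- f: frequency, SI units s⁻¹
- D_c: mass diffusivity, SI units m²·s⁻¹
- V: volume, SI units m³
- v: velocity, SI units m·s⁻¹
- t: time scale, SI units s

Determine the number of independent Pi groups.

4

There are 6 variables and 2 base dimensions (L, T).
The dimension matrix has rank 2.
Independent dimensionless groups: 6 − 2 = 4.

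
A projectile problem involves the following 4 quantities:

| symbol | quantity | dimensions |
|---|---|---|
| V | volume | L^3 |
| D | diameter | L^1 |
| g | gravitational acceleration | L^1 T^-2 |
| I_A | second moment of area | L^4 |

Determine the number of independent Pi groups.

2

There are 4 variables and 2 base dimensions (L, T).
The dimension matrix has rank 2.
Independent dimensionless groups: 4 − 2 = 2.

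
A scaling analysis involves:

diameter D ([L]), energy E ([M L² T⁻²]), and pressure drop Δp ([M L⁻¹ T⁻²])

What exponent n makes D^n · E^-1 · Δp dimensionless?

3

Balance the L exponent: (1)·n from D, plus −(2) + (-1) = -3 from the rest, must sum to zero.
n − 3 = 0, so n = 3.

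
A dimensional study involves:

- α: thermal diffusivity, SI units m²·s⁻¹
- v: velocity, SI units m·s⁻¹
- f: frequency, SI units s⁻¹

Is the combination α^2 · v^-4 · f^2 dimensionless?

yes

Sum the exponent of each base dimension across the product:
  M: 2·[α]_M − 4·[v]_M + 2·[f]_M = 2·(0) − 4·(0) + 2·(0) = 0
  L: 2·[α]_L − 4·[v]_L + 2·[f]_L = 2·(2) − 4·(1) + 2·(0) = 0
  T: 2·[α]_T − 4·[v]_T + 2·[f]_T = 2·(-1) − 4·(-1) + 2·(-1) = 0
  I: 2·[α]_I − 4·[v]_I + 2·[f]_I = 2·(0) − 4·(0) + 2·(0) = 0
All base exponents vanish — dimensionless.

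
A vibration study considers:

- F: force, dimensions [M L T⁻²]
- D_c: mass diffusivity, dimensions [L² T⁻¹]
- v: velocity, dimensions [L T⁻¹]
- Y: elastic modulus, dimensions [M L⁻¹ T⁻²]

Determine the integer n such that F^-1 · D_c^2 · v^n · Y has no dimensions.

-2

Balance the L exponent: (1)·n from v, plus −(1) + 2·(2) + (-1) = 2 from the rest, must sum to zero.
n + 2 = 0, so n = -2.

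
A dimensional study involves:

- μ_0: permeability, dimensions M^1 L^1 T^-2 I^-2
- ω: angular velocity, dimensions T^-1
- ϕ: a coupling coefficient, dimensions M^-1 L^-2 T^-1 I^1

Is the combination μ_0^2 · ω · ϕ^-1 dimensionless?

no

Sum the exponent of each base dimension across the product:
  M: 2·[μ_0]_M + [ω]_M − [ϕ]_M = 2·(1) + (0) − (-1) = 3
  L: 2·[μ_0]_L + [ω]_L − [ϕ]_L = 2·(1) + (0) − (-2) = 4
  T: 2·[μ_0]_T + [ω]_T − [ϕ]_T = 2·(-2) + (-1) − (-1) = -4
  I: 2·[μ_0]_I + [ω]_I − [ϕ]_I = 2·(-2) + (0) − (1) = -5
Net dimensions [M³ L⁴ T⁻⁴ I⁻⁵] ≠ [1] — not dimensionless.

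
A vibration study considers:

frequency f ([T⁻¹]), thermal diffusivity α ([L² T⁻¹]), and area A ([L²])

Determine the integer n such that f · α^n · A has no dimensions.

Balance the L exponent: (2)·n from α, plus (0) + (2) = 2 from the rest, must sum to zero.
2n + 2 = 0, so n = -1.

-1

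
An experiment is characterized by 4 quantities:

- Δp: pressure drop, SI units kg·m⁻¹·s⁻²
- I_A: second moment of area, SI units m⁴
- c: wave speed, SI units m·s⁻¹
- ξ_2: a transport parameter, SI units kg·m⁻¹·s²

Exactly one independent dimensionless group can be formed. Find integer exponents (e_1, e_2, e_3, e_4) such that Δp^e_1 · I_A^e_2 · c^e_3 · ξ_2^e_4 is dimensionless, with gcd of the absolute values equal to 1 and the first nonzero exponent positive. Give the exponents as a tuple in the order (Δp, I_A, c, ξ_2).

(1, 1, -4, -1)

M: e_1·(1) + e_2·(0) + e_3·(0) + e_4·(1) = 0
L: e_1·(-1) + e_2·(4) + e_3·(1) + e_4·(-1) = 0
T: e_1·(-2) + e_2·(0) + e_3·(-1) + e_4·(2) = 0
Solving this homogeneous linear system for the smallest-integer solution (first nonzero entry positive) gives (1, 1, -4, -1).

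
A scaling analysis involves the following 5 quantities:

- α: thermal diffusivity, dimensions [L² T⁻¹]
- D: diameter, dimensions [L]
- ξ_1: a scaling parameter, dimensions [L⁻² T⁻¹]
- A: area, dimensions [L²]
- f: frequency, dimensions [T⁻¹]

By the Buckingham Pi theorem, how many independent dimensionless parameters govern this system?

There are 5 variables and 2 base dimensions (L, T).
The dimension matrix has rank 2.
Independent dimensionless groups: 5 − 2 = 3.

3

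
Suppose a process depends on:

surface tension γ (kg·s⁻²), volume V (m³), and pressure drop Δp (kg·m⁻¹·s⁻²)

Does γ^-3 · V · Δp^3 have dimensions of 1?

yes

Sum the exponent of each base dimension across the product:
  M: −3·[γ]_M + [V]_M + 3·[Δp]_M = −3·(1) + (0) + 3·(1) = 0
  L: −3·[γ]_L + [V]_L + 3·[Δp]_L = −3·(0) + (3) + 3·(-1) = 0
  T: −3·[γ]_T + [V]_T + 3·[Δp]_T = −3·(-2) + (0) + 3·(-2) = 0
  Θ: −3·[γ]_Θ + [V]_Θ + 3·[Δp]_Θ = −3·(0) + (0) + 3·(0) = 0
All base exponents vanish — dimensionless.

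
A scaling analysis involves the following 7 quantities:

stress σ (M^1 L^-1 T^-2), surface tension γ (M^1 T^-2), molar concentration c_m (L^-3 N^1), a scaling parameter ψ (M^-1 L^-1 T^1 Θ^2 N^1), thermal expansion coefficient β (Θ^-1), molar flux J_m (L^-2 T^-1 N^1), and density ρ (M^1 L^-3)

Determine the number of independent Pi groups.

There are 7 variables and 5 base dimensions (M, L, T, Θ, N).
The dimension matrix has rank 5.
Independent dimensionless groups: 7 − 5 = 2.

2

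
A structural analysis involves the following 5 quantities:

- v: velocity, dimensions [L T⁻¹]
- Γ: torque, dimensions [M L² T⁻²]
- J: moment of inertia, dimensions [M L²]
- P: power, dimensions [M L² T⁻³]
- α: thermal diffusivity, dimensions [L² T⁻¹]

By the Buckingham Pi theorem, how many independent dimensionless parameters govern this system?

There are 5 variables and 3 base dimensions (M, L, T).
The dimension matrix has rank 3.
Independent dimensionless groups: 5 − 3 = 2.

2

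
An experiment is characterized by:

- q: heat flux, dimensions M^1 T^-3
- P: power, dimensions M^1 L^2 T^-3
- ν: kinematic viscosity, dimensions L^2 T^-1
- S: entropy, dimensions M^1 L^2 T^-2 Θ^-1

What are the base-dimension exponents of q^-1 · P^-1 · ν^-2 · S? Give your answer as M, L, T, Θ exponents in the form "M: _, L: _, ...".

Collect each base-dimension exponent across the product:
  M: −(1) − (1) − 2·(0) + (1) = -1
  L: −(0) − (2) − 2·(2) + (2) = -4
  T: −(-3) − (-3) − 2·(-1) + (-2) = 6
  Θ: −(0) − (0) − 2·(0) + (-1) = -1
So the dimensions are [M⁻¹ L⁻⁴ T⁶ Θ⁻¹].

M: -1, L: -4, T: 6, Θ: -1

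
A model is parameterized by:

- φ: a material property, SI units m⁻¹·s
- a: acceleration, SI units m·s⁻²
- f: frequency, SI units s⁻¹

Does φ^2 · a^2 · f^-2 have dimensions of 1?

yes

Sum the exponent of each base dimension across the product:
  M: 2·[φ]_M + 2·[a]_M − 2·[f]_M = 2·(0) + 2·(0) − 2·(0) = 0
  L: 2·[φ]_L + 2·[a]_L − 2·[f]_L = 2·(-1) + 2·(1) − 2·(0) = 0
  T: 2·[φ]_T + 2·[a]_T − 2·[f]_T = 2·(1) + 2·(-2) − 2·(-1) = 0
All base exponents vanish — dimensionless.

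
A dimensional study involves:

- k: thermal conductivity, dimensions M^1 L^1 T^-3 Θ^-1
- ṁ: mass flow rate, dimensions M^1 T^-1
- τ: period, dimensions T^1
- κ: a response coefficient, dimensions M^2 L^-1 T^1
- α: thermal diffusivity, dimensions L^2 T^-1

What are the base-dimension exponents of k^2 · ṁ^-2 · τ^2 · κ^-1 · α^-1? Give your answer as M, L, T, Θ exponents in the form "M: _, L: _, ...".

M: -2, L: 1, T: -2, Θ: -2

Collect each base-dimension exponent across the product:
  M: 2·(1) − 2·(1) + 2·(0) − (2) − (0) = -2
  L: 2·(1) − 2·(0) + 2·(0) − (-1) − (2) = 1
  T: 2·(-3) − 2·(-1) + 2·(1) − (1) − (-1) = -2
  Θ: 2·(-1) − 2·(0) + 2·(0) − (0) − (0) = -2
So the dimensions are [M⁻² L T⁻² Θ⁻²].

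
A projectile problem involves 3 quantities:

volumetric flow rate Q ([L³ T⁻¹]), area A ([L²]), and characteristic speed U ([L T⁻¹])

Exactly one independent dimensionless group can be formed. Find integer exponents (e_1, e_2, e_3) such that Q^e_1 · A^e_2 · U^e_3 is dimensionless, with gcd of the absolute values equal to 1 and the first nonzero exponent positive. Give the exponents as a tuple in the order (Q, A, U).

(1, -1, -1)

L: e_1·(3) + e_2·(2) + e_3·(1) = 0
T: e_1·(-1) + e_2·(0) + e_3·(-1) = 0
Solving this homogeneous linear system for the smallest-integer solution (first nonzero entry positive) gives (1, -1, -1).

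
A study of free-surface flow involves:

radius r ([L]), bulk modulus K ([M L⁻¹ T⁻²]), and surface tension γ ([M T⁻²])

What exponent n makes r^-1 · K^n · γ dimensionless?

Balance the M exponent: (1)·n from K, plus −(0) + (1) = 1 from the rest, must sum to zero.
n + 1 = 0, so n = -1.

-1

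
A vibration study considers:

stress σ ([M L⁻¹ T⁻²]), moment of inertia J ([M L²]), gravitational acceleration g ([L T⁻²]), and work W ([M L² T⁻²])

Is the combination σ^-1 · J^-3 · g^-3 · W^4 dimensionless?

yes

Sum the exponent of each base dimension across the product:
  M: −[σ]_M − 3·[J]_M − 3·[g]_M + 4·[W]_M = −(1) − 3·(1) − 3·(0) + 4·(1) = 0
  L: −[σ]_L − 3·[J]_L − 3·[g]_L + 4·[W]_L = −(-1) − 3·(2) − 3·(1) + 4·(2) = 0
  T: −[σ]_T − 3·[J]_T − 3·[g]_T + 4·[W]_T = −(-2) − 3·(0) − 3·(-2) + 4·(-2) = 0
  Θ: −[σ]_Θ − 3·[J]_Θ − 3·[g]_Θ + 4·[W]_Θ = −(0) − 3·(0) − 3·(0) + 4·(0) = 0
All base exponents vanish — dimensionless.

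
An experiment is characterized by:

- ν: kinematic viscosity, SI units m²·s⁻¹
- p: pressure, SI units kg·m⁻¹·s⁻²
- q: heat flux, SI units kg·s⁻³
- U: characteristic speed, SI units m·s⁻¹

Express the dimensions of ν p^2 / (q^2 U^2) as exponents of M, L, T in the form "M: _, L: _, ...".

M: 0, L: -2, T: 3

Collect each base-dimension exponent across the product:
  M: (0) + 2·(1) − 2·(1) − 2·(0) = 0
  L: (2) + 2·(-1) − 2·(0) − 2·(1) = -2
  T: (-1) + 2·(-2) − 2·(-3) − 2·(-1) = 3
So the dimensions are [L⁻² T³].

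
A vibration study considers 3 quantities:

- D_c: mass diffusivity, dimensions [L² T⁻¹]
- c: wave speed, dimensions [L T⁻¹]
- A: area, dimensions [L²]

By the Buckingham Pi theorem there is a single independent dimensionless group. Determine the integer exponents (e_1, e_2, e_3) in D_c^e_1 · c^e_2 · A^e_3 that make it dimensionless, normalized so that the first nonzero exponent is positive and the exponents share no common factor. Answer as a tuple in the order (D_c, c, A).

(2, -2, -1)

L: e_1·(2) + e_2·(1) + e_3·(2) = 0
T: e_1·(-1) + e_2·(-1) + e_3·(0) = 0
Solving this homogeneous linear system for the smallest-integer solution (first nonzero entry positive) gives (2, -2, -1).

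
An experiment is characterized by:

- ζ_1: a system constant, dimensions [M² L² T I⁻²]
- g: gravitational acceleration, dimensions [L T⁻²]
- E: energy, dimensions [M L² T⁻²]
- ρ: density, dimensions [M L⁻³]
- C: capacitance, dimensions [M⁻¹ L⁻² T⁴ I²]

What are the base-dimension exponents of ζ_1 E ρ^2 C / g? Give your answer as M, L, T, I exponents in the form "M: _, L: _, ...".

M: 4, L: -5, T: 5, I: 0

Collect each base-dimension exponent across the product:
  M: (2) − (0) + (1) + 2·(1) + (-1) = 4
  L: (2) − (1) + (2) + 2·(-3) + (-2) = -5
  T: (1) − (-2) + (-2) + 2·(0) + (4) = 5
  I: (-2) − (0) + (0) + 2·(0) + (2) = 0
So the dimensions are [M⁴ L⁻⁵ T⁵].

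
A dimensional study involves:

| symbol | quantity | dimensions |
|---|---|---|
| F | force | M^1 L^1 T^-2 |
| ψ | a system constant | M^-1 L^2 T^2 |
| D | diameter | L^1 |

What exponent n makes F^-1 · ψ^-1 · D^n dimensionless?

3

Balance the L exponent: (1)·n from D, plus −(1) − (2) = -3 from the rest, must sum to zero.
n − 3 = 0, so n = 3.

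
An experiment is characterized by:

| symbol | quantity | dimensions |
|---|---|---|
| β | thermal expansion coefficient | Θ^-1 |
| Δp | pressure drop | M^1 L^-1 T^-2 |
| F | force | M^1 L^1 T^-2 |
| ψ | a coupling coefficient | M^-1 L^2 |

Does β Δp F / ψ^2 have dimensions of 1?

no

Sum the exponent of each base dimension across the product:
  M: [β]_M + [Δp]_M + [F]_M − 2·[ψ]_M = (0) + (1) + (1) − 2·(-1) = 4
  L: [β]_L + [Δp]_L + [F]_L − 2·[ψ]_L = (0) + (-1) + (1) − 2·(2) = -4
  T: [β]_T + [Δp]_T + [F]_T − 2·[ψ]_T = (0) + (-2) + (-2) − 2·(0) = -4
  Θ: [β]_Θ + [Δp]_Θ + [F]_Θ − 2·[ψ]_Θ = (-1) + (0) + (0) − 2·(0) = -1
Net dimensions [M⁴ L⁻⁴ T⁻⁴ Θ⁻¹] ≠ [1] — not dimensionless.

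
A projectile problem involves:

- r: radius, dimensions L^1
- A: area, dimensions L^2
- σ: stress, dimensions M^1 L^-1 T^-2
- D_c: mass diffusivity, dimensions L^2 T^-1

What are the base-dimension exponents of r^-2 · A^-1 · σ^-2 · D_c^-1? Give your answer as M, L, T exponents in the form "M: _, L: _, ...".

M: -2, L: -4, T: 5

Collect each base-dimension exponent across the product:
  M: −2·(0) − (0) − 2·(1) − (0) = -2
  L: −2·(1) − (2) − 2·(-1) − (2) = -4
  T: −2·(0) − (0) − 2·(-2) − (-1) = 5
So the dimensions are [M⁻² L⁻⁴ T⁵].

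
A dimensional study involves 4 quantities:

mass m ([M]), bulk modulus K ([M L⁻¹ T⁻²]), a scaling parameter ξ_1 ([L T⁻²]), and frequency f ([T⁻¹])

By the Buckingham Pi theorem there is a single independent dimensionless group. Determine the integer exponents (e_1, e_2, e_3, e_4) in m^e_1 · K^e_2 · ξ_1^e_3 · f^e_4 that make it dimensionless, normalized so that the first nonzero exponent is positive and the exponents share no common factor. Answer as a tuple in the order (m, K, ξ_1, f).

(1, -1, -1, 4)

M: e_1·(1) + e_2·(1) + e_3·(0) + e_4·(0) = 0
L: e_1·(0) + e_2·(-1) + e_3·(1) + e_4·(0) = 0
T: e_1·(0) + e_2·(-2) + e_3·(-2) + e_4·(-1) = 0
Solving this homogeneous linear system for the smallest-integer solution (first nonzero entry positive) gives (1, -1, -1, 4).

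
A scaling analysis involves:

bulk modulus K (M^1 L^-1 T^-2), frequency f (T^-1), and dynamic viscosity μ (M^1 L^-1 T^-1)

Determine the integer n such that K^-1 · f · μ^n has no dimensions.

Balance the M exponent: (1)·n from μ, plus −(1) + (0) = -1 from the rest, must sum to zero.
n − 1 = 0, so n = 1.

1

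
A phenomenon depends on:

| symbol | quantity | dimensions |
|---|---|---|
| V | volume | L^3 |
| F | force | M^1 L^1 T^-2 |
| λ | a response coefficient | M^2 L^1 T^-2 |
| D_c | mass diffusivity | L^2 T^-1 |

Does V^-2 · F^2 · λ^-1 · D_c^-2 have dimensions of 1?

Sum the exponent of each base dimension across the product:
  M: −2·[V]_M + 2·[F]_M − [λ]_M − 2·[D_c]_M = −2·(0) + 2·(1) − (2) − 2·(0) = 0
  L: −2·[V]_L + 2·[F]_L − [λ]_L − 2·[D_c]_L = −2·(3) + 2·(1) − (1) − 2·(2) = -9
  T: −2·[V]_T + 2·[F]_T − [λ]_T − 2·[D_c]_T = −2·(0) + 2·(-2) − (-2) − 2·(-1) = 0
Net dimensions [L⁻⁹] ≠ [1] — not dimensionless.

no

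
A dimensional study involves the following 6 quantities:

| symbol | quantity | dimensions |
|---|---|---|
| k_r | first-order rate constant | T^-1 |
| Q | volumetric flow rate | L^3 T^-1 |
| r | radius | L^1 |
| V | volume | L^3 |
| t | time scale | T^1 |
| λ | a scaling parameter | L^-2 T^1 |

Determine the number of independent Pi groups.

There are 6 variables and 2 base dimensions (L, T).
The dimension matrix has rank 2.
Independent dimensionless groups: 6 − 2 = 4.

4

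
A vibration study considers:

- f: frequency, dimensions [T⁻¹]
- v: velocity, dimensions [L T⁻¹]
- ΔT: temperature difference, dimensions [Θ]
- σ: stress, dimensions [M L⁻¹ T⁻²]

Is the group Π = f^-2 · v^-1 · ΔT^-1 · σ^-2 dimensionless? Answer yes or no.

Sum the exponent of each base dimension across the product:
  M: −2·[f]_M − [v]_M − [ΔT]_M − 2·[σ]_M = −2·(0) − (0) − (0) − 2·(1) = -2
  L: −2·[f]_L − [v]_L − [ΔT]_L − 2·[σ]_L = −2·(0) − (1) − (0) − 2·(-1) = 1
  T: −2·[f]_T − [v]_T − [ΔT]_T − 2·[σ]_T = −2·(-1) − (-1) − (0) − 2·(-2) = 7
  Θ: −2·[f]_Θ − [v]_Θ − [ΔT]_Θ − 2·[σ]_Θ = −2·(0) − (0) − (1) − 2·(0) = -1
Net dimensions [M⁻² L T⁷ Θ⁻¹] ≠ [1] — not dimensionless.

no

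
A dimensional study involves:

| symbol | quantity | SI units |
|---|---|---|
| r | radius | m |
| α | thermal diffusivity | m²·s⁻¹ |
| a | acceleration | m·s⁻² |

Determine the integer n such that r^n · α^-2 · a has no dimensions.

3

Balance the L exponent: (1)·n from r, plus −2·(2) + (1) = -3 from the rest, must sum to zero.
n − 3 = 0, so n = 3.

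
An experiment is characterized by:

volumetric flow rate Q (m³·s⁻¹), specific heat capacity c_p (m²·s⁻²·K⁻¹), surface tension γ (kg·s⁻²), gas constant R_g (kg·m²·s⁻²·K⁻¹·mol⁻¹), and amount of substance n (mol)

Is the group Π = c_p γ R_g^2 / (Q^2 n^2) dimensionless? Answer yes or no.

no

Sum the exponent of each base dimension across the product:
  M: −2·[Q]_M + [c_p]_M + [γ]_M + 2·[R_g]_M − 2·[n]_M = −2·(0) + (0) + (1) + 2·(1) − 2·(0) = 3
  L: −2·[Q]_L + [c_p]_L + [γ]_L + 2·[R_g]_L − 2·[n]_L = −2·(3) + (2) + (0) + 2·(2) − 2·(0) = 0
  T: −2·[Q]_T + [c_p]_T + [γ]_T + 2·[R_g]_T − 2·[n]_T = −2·(-1) + (-2) + (-2) + 2·(-2) − 2·(0) = -6
  Θ: −2·[Q]_Θ + [c_p]_Θ + [γ]_Θ + 2·[R_g]_Θ − 2·[n]_Θ = −2·(0) + (-1) + (0) + 2·(-1) − 2·(0) = -3
  N: −2·[Q]_N + [c_p]_N + [γ]_N + 2·[R_g]_N − 2·[n]_N = −2·(0) + (0) + (0) + 2·(-1) − 2·(1) = -4
Net dimensions [M³ T⁻⁶ Θ⁻³ N⁻⁴] ≠ [1] — not dimensionless.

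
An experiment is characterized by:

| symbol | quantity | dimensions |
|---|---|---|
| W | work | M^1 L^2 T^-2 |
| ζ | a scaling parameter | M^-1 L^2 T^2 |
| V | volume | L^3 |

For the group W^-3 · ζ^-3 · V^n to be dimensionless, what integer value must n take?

Balance the L exponent: (3)·n from V, plus −3·(2) − 3·(2) = -12 from the rest, must sum to zero.
3n − 12 = 0, so n = 4.

4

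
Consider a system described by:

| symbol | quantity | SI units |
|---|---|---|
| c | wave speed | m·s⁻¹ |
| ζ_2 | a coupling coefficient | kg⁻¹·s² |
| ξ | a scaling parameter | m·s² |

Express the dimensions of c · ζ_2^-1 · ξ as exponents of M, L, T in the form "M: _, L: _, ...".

Collect each base-dimension exponent across the product:
  M: (0) − (-1) + (0) = 1
  L: (1) − (0) + (1) = 2
  T: (-1) − (2) + (2) = -1
So the dimensions are [M L² T⁻¹].

M: 1, L: 2, T: -1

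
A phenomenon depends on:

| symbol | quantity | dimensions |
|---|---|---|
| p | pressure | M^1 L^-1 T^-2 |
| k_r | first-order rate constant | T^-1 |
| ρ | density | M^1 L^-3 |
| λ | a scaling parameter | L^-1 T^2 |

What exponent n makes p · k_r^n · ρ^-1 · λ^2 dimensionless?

Balance the T exponent: (-1)·n from k_r, plus (-2) − (0) + 2·(2) = 2 from the rest, must sum to zero.
−n + 2 = 0, so n = 2.

2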